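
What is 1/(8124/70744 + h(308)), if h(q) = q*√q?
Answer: -35920266/9139267534797791 + 192681471136*√77/9139267534797791 ≈ 0.00018500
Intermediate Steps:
h(q) = q^(3/2)
1/(8124/70744 + h(308)) = 1/(8124/70744 + 308^(3/2)) = 1/(8124*(1/70744) + 616*√77) = 1/(2031/17686 + 616*√77)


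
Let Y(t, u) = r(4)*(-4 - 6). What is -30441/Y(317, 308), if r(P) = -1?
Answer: -30441/10 ≈ -3044.1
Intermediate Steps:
Y(t, u) = 10 (Y(t, u) = -(-4 - 6) = -1*(-10) = 10)
-30441/Y(317, 308) = -30441/10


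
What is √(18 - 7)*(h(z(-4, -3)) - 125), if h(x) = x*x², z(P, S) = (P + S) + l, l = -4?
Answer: -1456*√11 ≈ -4829.0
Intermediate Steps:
z(P, S) = -4 + P + S (z(P, S) = (P + S) - 4 = -4 + P + S)
h(x) = x³
√(18 - 7)*(h(z(-4, -3)) - 125) = √(18 - 7)*((-4 - 4 - 3)³ - 125) = √11*((-11)³ - 125) = √11*(-1331 - 125) = √11*(-1456) = -1456*√11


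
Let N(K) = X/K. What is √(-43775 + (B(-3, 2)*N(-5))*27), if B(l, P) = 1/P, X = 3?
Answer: I*√4378310/10 ≈ 209.24*I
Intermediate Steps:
N(K) = 3/K
√(-43775 + (B(-3, 2)*N(-5))*27) = √(-43775 + ((3/(-5))/2)*27) = √(-43775 + ((3*(-⅕))/2)*27) = √(-43775 + ((½)*(-⅗))*27) = √(-43775 - 3/10*27) = √(-43775 - 81/10) = √(-437831/10) = I*√4378310/10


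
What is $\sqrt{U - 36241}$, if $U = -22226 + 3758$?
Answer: $i \sqrt{54709} \approx 233.9 i$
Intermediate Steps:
$U = -18468$
$\sqrt{U - 36241} = \sqrt{-18468 - 36241} = \sqrt{-54709} = i \sqrt{54709}$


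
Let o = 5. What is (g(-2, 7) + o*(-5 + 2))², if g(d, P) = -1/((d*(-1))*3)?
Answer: 8281/36 ≈ 230.03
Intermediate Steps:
g(d, P) = 1/(3*d) (g(d, P) = -1/(-d*3) = -1/((-3*d)) = -(-1)/(3*d) = 1/(3*d))
(g(-2, 7) + o*(-5 + 2))² = ((⅓)/(-2) + 5*(-5 + 2))² = ((⅓)*(-½) + 5*(-3))² = (-⅙ - 15)² = (-91/6)² = 8281/36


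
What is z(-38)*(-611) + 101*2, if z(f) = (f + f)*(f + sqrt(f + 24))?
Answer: -1764366 + 46436*I*sqrt(14) ≈ -1.7644e+6 + 1.7375e+5*I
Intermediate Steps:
z(f) = 2*f*(f + sqrt(24 + f)) (z(f) = (2*f)*(f + sqrt(24 + f)) = 2*f*(f + sqrt(24 + f)))
z(-38)*(-611) + 101*2 = (2*(-38)*(-38 + sqrt(24 - 38)))*(-611) + 101*2 = (2*(-38)*(-38 + sqrt(-14)))*(-611) + 202 = (2*(-38)*(-38 + I*sqrt(14)))*(-611) + 202 = (2888 - 76*I*sqrt(14))*(-611) + 202 = (-1764568 + 46436*I*sqrt(14)) + 202 = -1764366 + 46436*I*sqrt(14)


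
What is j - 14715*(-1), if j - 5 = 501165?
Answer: 515885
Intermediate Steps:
j = 501170 (j = 5 + 501165 = 501170)
j - 14715*(-1) = 501170 - 14715*(-1) = 501170 + 14715 = 515885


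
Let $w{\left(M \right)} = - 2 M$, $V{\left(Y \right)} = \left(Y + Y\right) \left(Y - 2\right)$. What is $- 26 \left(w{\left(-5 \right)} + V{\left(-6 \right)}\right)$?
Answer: $-2756$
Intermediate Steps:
$V{\left(Y \right)} = 2 Y \left(-2 + Y\right)$
$- 26 \left(w{\left(-5 \right)} + V{\left(-6 \right)}\right) = - 26 \left(\left(-2\right) \left(-5\right) + 2 \left(-6\right) \left(-2 - 6\right)\right) = - 26 \left(10 + 2 \left(-6\right) \left(-8\right)\right) = - 26 \left(10 + 96\right) = \left(-26\right) 106 = -2756$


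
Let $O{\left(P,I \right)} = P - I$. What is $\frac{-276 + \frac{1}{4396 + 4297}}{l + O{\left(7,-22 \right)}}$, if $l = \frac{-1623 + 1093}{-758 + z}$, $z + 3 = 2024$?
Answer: $- \frac{3030274221}{313791221} \approx -9.657$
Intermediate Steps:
$z = 2021$ ($z = -3 + 2024 = 2021$)
$l = - \frac{530}{1263}$ ($l = \frac{-1623 + 1093}{-758 + 2021} = - \frac{530}{1263} \approx -0.41964$)
$\frac{-276 + \frac{1}{4396 + 4297}}{l + O{\left(7,-22 \right)}} = \frac{-276 + \frac{1}{4396 + 4297}}{- \frac{530}{1263} + \left(7 - -22\right)} = \frac{-276 + \frac{1}{8693}}{- \frac{530}{1263} + \left(7 + 22\right)} = \frac{-276 + \frac{1}{8693}}{- \frac{530}{1263} + 29} = - \frac{2399267}{8693 \cdot \frac{36097}{1263}} = \left(- \frac{2399267}{8693}\right) \frac{1263}{36097} = - \frac{3030274221}{313791221}$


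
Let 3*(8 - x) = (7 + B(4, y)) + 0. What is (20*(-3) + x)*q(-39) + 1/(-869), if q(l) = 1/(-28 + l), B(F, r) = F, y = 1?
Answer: 144922/174669 ≈ 0.82969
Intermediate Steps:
x = 13/3 (x = 8 - ((7 + 4) + 0)/3 = 8 - (11 + 0)/3 = 8 - ⅓*11 = 8 - 11/3 = 13/3 ≈ 4.3333)
(20*(-3) + x)*q(-39) + 1/(-869) = (20*(-3) + 13/3)/(-28 - 39) + 1/(-869) = (-60 + 13/3)/(-67) - 1/869 = -167/3*(-1/67) - 1/869 = 167/201 - 1/869 = 144922/174669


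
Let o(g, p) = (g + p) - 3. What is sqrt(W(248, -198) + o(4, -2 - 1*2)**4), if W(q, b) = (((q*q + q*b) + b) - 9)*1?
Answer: 19*sqrt(34) ≈ 110.79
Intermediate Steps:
o(g, p) = -3 + g + p
W(q, b) = -9 + b + q**2 + b*q (W(q, b) = (((q**2 + b*q) + b) - 9)*1 = ((b + q**2 + b*q) - 9)*1 = (-9 + b + q**2 + b*q)*1 = -9 + b + q**2 + b*q)
sqrt(W(248, -198) + o(4, -2 - 1*2)**4) = sqrt((-9 - 198 + 248**2 - 198*248) + (-3 + 4 + (-2 - 1*2))**4) = sqrt((-9 - 198 + 61504 - 49104) + (-3 + 4 + (-2 - 2))**4) = sqrt(12193 + (-3 + 4 - 4)**4) = sqrt(12193 + (-3)**4) = sqrt(12193 + 81) = sqrt(12274) = 19*sqrt(34)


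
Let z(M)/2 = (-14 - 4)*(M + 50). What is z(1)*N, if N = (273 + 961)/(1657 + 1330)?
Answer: -2265624/2987 ≈ -758.50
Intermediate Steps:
z(M) = -1800 - 36*M (z(M) = 2*((-14 - 4)*(M + 50)) = 2*(-18*(50 + M)) = 2*(-900 - 18*M) = -1800 - 36*M)
N = 1234/2987 ≈ 0.41312
z(1)*N = (-1800 - 36*1)*(1234/2987) = (-1800 - 36)*(1234/2987) = -1836*1234/2987 = -2265624/2987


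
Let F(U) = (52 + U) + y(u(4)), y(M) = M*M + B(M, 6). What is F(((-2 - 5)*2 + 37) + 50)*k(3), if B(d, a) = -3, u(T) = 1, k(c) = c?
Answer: 369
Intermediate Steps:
y(M) = -3 + M**2 (y(M) = M*M - 3 = M**2 - 3 = -3 + M**2)
F(U) = 50 + U (F(U) = (52 + U) + (-3 + 1**2) = (52 + U) + (-3 + 1) = (52 + U) - 2 = 50 + U)
F(((-2 - 5)*2 + 37) + 50)*k(3) = (50 + (((-2 - 5)*2 + 37) + 50))*3 = (50 + ((-7*2 + 37) + 50))*3 = (50 + ((-14 + 37) + 50))*3 = (50 + (23 + 50))*3 = (50 + 73)*3 = 123*3 = 369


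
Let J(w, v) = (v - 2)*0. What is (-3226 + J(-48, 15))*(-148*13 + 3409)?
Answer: -4790610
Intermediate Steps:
J(w, v) = 0 (J(w, v) = (-2 + v)*0 = 0)
(-3226 + J(-48, 15))*(-148*13 + 3409) = (-3226 + 0)*(-148*13 + 3409) = -3226*(-1924 + 3409) = -3226*1485 = -4790610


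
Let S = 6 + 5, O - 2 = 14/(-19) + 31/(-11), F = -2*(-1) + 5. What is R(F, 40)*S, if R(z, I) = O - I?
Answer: -8685/19 ≈ -457.11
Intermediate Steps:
F = 7 (F = 2 + 5 = 7)
O = -325/209 (O = 2 + (14/(-19) + 31/(-11)) = 2 + (14*(-1/19) + 31*(-1/11)) = 2 + (-14/19 - 31/11) = 2 - 743/209 = -325/209 ≈ -1.5550)
S = 11
R(z, I) = -325/209 - I
R(F, 40)*S = (-325/209 - 1*40)*11 = (-325/209 - 40)*11 = -8685/209*11 = -8685/19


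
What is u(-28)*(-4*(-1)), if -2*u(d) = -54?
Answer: 108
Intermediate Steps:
u(d) = 27 (u(d) = -1/2*(-54) = 27)
u(-28)*(-4*(-1)) = 27*(-4*(-1)) = 27*4 = 108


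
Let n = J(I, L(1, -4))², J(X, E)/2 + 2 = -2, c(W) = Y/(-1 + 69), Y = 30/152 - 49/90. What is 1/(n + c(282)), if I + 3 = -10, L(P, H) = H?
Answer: 232560/14882653 ≈ 0.015626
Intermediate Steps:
Y = -1187/3420 (Y = 30*(1/152) - 49*1/90 = 15/76 - 49/90 = -1187/3420 ≈ -0.34708)
I = -13 (I = -3 - 10 = -13)
c(W) = -1187/232560 (c(W) = -1187/(3420*(-1 + 69)) = -1187/3420/68 = -1187/3420*1/68 = -1187/232560)
J(X, E) = -8 (J(X, E) = -4 + 2*(-2) = -4 - 4 = -8)
n = 64 (n = (-8)² = 64)
1/(n + c(282)) = 1/(64 - 1187/232560) = 1/(14882653/232560) = 232560/14882653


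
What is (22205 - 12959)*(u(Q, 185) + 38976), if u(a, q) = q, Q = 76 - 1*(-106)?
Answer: 362082606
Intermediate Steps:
Q = 182 (Q = 76 + 106 = 182)
(22205 - 12959)*(u(Q, 185) + 38976) = (22205 - 12959)*(185 + 38976) = 9246*39161 = 362082606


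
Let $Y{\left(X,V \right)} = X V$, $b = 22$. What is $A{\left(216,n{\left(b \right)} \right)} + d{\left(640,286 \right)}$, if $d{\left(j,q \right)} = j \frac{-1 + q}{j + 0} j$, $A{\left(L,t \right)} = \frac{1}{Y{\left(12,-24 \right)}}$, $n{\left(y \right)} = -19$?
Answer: $\frac{52531199}{288} \approx 1.824 \cdot 10^{5}$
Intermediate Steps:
$Y{\left(X,V \right)} = V X$
$A{\left(L,t \right)} = - \frac{1}{288}$ ($A{\left(L,t \right)} = \frac{1}{\left(-24\right) 12} = \frac{1}{-288} = - \frac{1}{288}$)
$d{\left(j,q \right)} = j \left(-1 + q\right)$ ($d{\left(j,q \right)} = j \frac{-1 + q}{j} j = \left(-1 + q\right) j = j \left(-1 + q\right)$)
$A{\left(216,n{\left(b \right)} \right)} + d{\left(640,286 \right)} = - \frac{1}{288} + 640 \left(-1 + 286\right) = - \frac{1}{288} + 640 \cdot 285 = - \frac{1}{288} + 182400 = \frac{52531199}{288}$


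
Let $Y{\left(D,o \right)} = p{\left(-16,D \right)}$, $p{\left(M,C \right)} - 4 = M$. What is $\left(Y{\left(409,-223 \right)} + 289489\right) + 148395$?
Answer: $437872$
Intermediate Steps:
$p{\left(M,C \right)} = 4 + M$
$Y{\left(D,o \right)} = -12$ ($Y{\left(D,o \right)} = 4 - 16 = -12$)
$\left(Y{\left(409,-223 \right)} + 289489\right) + 148395 = \left(-12 + 289489\right) + 148395 = 289477 + 148395 = 437872$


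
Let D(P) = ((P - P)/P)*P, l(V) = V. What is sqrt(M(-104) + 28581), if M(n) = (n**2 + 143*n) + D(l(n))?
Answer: 15*sqrt(109) ≈ 156.60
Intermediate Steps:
D(P) = 0 (D(P) = (0/P)*P = 0*P = 0)
M(n) = n**2 + 143*n (M(n) = (n**2 + 143*n) + 0 = n**2 + 143*n)
sqrt(M(-104) + 28581) = sqrt(-104*(143 - 104) + 28581) = sqrt(-104*39 + 28581) = sqrt(-4056 + 28581) = sqrt(24525) = 15*sqrt(109)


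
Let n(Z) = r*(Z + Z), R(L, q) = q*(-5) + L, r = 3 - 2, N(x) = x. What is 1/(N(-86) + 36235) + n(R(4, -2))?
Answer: 1012173/36149 ≈ 28.000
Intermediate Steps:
r = 1
R(L, q) = L - 5*q (R(L, q) = -5*q + L = L - 5*q)
n(Z) = 2*Z (n(Z) = 1*(Z + Z) = 1*(2*Z) = 2*Z)
1/(N(-86) + 36235) + n(R(4, -2)) = 1/(-86 + 36235) + 2*(4 - 5*(-2)) = 1/36149 + 2*(4 + 10) = 1/36149 + 2*14 = 1/36149 + 28 = 1012173/36149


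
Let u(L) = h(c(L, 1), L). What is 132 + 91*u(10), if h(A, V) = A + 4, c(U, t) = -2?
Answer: 314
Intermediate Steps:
h(A, V) = 4 + A
u(L) = 2 (u(L) = 4 - 2 = 2)
132 + 91*u(10) = 132 + 91*2 = 132 + 182 = 314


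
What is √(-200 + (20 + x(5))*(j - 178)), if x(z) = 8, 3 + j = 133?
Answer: 2*I*√386 ≈ 39.294*I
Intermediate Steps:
j = 130 (j = -3 + 133 = 130)
√(-200 + (20 + x(5))*(j - 178)) = √(-200 + (20 + 8)*(130 - 178)) = √(-200 + 28*(-48)) = √(-200 - 1344) = √(-1544) = 2*I*√386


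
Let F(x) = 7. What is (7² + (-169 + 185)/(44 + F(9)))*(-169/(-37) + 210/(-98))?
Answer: 1579420/13209 ≈ 119.57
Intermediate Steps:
(7² + (-169 + 185)/(44 + F(9)))*(-169/(-37) + 210/(-98)) = (7² + (-169 + 185)/(44 + 7))*(-169/(-37) + 210/(-98)) = (49 + 16/51)*(-169*(-1/37) + 210*(-1/98)) = (49 + 16*(1/51))*(169/37 - 15/7) = (49 + 16/51)*(628/259) = (2515/51)*(628/259) = 1579420/13209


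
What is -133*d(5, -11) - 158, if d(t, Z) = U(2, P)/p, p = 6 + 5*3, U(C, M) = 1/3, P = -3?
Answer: -1441/9 ≈ -160.11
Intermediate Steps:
U(C, M) = 1/3
p = 21 (p = 6 + 15 = 21)
d(t, Z) = 1/63 (d(t, Z) = (1/3)/21 = (1/3)*(1/21) = 1/63)
-133*d(5, -11) - 158 = -133*1/63 - 158 = -19/9 - 158 = -1441/9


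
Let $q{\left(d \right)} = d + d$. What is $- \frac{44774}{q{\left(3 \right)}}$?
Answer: $- \frac{22387}{3} \approx -7462.3$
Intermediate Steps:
$q{\left(d \right)} = 2 d$
$- \frac{44774}{q{\left(3 \right)}} = - \frac{44774}{2 \cdot 3} = - \frac{44774}{6} = \left(-44774\right) \frac{1}{6} = - \frac{22387}{3}$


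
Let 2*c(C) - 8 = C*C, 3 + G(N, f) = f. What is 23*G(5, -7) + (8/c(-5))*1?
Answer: -7574/33 ≈ -229.52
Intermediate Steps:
G(N, f) = -3 + f
c(C) = 4 + C²/2 (c(C) = 4 + (C*C)/2 = 4 + C²/2)
23*G(5, -7) + (8/c(-5))*1 = 23*(-3 - 7) + (8/(4 + (½)*(-5)²))*1 = 23*(-10) + (8/(4 + (½)*25))*1 = -230 + (8/(4 + 25/2))*1 = -230 + (8/(33/2))*1 = -230 + (8*(2/33))*1 = -230 + (16/33)*1 = -230 + 16/33 = -7574/33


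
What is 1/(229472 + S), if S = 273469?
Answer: 1/502941 ≈ 1.9883e-6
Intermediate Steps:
1/(229472 + S) = 1/(229472 + 273469) = 1/502941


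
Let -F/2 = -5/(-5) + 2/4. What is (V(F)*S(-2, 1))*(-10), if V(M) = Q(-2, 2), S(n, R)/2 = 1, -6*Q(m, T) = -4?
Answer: -40/3 ≈ -13.333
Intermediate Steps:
Q(m, T) = 2/3 (Q(m, T) = -1/6*(-4) = 2/3)
S(n, R) = 2 (S(n, R) = 2*1 = 2)
F = -3 (F = -2*(-5/(-5) + 2/4) = -2*(-5*(-1/5) + 2*(1/4)) = -2*(1 + 1/2) = -2*3/2 = -3)
V(M) = 2/3
(V(F)*S(-2, 1))*(-10) = ((2/3)*2)*(-10) = (4/3)*(-10) = -40/3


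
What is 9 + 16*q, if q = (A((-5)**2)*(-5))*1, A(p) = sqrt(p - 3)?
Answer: 9 - 80*sqrt(22) ≈ -366.23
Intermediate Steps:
A(p) = sqrt(-3 + p)
q = -5*sqrt(22) (q = (sqrt(-3 + (-5)**2)*(-5))*1 = (sqrt(-3 + 25)*(-5))*1 = (sqrt(22)*(-5))*1 = -5*sqrt(22)*1 = -5*sqrt(22) ≈ -23.452)
9 + 16*q = 9 + 16*(-5*sqrt(22)) = 9 - 80*sqrt(22)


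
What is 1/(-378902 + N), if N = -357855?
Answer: -1/736757 ≈ -1.3573e-6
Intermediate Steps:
1/(-378902 + N) = 1/(-378902 - 357855) = 1/(-736757) = -1/736757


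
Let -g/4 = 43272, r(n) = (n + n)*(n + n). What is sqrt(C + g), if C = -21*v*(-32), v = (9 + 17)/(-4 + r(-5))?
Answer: I*sqrt(172906) ≈ 415.82*I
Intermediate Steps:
r(n) = 4*n**2 (r(n) = (2*n)*(2*n) = 4*n**2)
v = 13/48 (v = (9 + 17)/(-4 + 4*(-5)**2) = 26/(-4 + 4*25) = 26/(-4 + 100) = 26/96 = 26*(1/96) = 13/48 ≈ 0.27083)
g = -173088 (g = -4*43272 = -173088)
C = 182 (C = -21*13/48*(-32) = -91/16*(-32) = 182)
sqrt(C + g) = sqrt(182 - 173088) = sqrt(-172906) = I*sqrt(172906)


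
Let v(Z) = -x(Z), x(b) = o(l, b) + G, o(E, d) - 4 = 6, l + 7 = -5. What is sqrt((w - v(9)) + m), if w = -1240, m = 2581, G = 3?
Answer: sqrt(1354) ≈ 36.797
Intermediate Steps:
l = -12 (l = -7 - 5 = -12)
o(E, d) = 10 (o(E, d) = 4 + 6 = 10)
x(b) = 13 (x(b) = 10 + 3 = 13)
v(Z) = -13 (v(Z) = -1*13 = -13)
sqrt((w - v(9)) + m) = sqrt((-1240 - 1*(-13)) + 2581) = sqrt((-1240 + 13) + 2581) = sqrt(-1227 + 2581) = sqrt(1354)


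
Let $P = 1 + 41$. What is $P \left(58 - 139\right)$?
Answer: $-3402$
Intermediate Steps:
$P = 42$
$P \left(58 - 139\right) = 42 \left(58 - 139\right) = 42 \left(-81\right) = -3402$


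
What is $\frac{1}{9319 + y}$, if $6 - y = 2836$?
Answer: $\frac{1}{6489} \approx 0.00015411$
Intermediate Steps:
$y = -2830$ ($y = 6 - 2836 = -2830$)
$\frac{1}{9319 + y} = \frac{1}{9319 - 2830} = \frac{1}{6489}$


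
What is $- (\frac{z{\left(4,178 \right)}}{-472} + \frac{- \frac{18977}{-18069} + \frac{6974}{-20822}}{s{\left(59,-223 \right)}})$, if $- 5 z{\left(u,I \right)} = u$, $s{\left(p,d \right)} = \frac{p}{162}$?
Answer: $- \frac{72726695213}{36996217270} \approx -1.9658$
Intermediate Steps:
$s{\left(p,d \right)} = \frac{p}{162}$ ($s{\left(p,d \right)} = p \frac{1}{162} = \frac{p}{162}$)
$z{\left(u,I \right)} = - \frac{u}{5}$
$- (\frac{z{\left(4,178 \right)}}{-472} + \frac{- \frac{18977}{-18069} + \frac{6974}{-20822}}{s{\left(59,-223 \right)}}) = - (\frac{\left(- \frac{1}{5}\right) 4}{-472} + \frac{- \frac{18977}{-18069} + \frac{6974}{-20822}}{\frac{1}{162} \cdot 59}) = - (\left(- \frac{4}{5}\right) \left(- \frac{1}{472}\right) + \frac{\left(-18977\right) \left(- \frac{1}{18069}\right) + 6974 \left(- \frac{1}{20822}\right)}{\frac{59}{162}}) = - (\frac{1}{590} + \left(\frac{18977}{18069} - \frac{3487}{10411}\right) \frac{162}{59}) = - (\frac{1}{590} + \frac{134562944}{188116359} \cdot \frac{162}{59}) = - (\frac{1}{590} + \frac{7266398976}{3699621727}) = \left(-1\right) \frac{72726695213}{36996217270} = - \frac{72726695213}{36996217270}$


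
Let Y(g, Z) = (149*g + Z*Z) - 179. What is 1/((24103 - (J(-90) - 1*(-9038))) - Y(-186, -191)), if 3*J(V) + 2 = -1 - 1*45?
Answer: 1/6493 ≈ 0.00015401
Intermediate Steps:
Y(g, Z) = -179 + Z**2 + 149*g (Y(g, Z) = (149*g + Z**2) - 179 = (Z**2 + 149*g) - 179 = -179 + Z**2 + 149*g)
J(V) = -16 (J(V) = -2/3 + (-1 - 1*45)/3 = -2/3 + (-1 - 45)/3 = -2/3 + (1/3)*(-46) = -2/3 - 46/3 = -16)
1/((24103 - (J(-90) - 1*(-9038))) - Y(-186, -191)) = 1/((24103 - (-16 - 1*(-9038))) - (-179 + (-191)**2 + 149*(-186))) = 1/((24103 - (-16 + 9038)) - (-179 + 36481 - 27714)) = 1/((24103 - 1*9022) - 1*8588) = 1/((24103 - 9022) - 8588) = 1/(15081 - 8588) = 1/6493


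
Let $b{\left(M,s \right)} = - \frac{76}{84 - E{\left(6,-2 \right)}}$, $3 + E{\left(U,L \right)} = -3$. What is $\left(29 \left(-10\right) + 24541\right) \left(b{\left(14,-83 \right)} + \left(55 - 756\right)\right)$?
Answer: $- \frac{765919333}{45} \approx -1.702 \cdot 10^{7}$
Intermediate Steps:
$E{\left(U,L \right)} = -6$ ($E{\left(U,L \right)} = -3 - 3 = -6$)
$b{\left(M,s \right)} = - \frac{38}{45}$ ($b{\left(M,s \right)} = - \frac{76}{84 - -6} = - \frac{76}{84 + 6} = - \frac{76}{90} = \left(-76\right) \frac{1}{90} = - \frac{38}{45}$)
$\left(29 \left(-10\right) + 24541\right) \left(b{\left(14,-83 \right)} + \left(55 - 756\right)\right) = \left(29 \left(-10\right) + 24541\right) \left(- \frac{38}{45} + \left(55 - 756\right)\right) = \left(-290 + 24541\right) \left(- \frac{38}{45} + \left(55 - 756\right)\right) = 24251 \left(- \frac{38}{45} - 701\right) = 24251 \left(- \frac{31583}{45}\right) = - \frac{765919333}{45}$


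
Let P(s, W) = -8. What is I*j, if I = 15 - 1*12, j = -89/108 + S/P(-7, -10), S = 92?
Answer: -1331/36 ≈ -36.972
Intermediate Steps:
j = -1331/108 (j = -89/108 + 92/(-8) = -89*1/108 + 92*(-⅛) = -89/108 - 23/2 = -1331/108 ≈ -12.324)
I = 3 (I = 15 - 12 = 3)
I*j = 3*(-1331/108) = -1331/36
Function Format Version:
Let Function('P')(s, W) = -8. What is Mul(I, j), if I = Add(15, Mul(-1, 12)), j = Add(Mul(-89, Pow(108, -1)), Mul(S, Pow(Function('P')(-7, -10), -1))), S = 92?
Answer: Rational(-1331, 36) ≈ -36.972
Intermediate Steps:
j = Rational(-1331, 108) (j = Add(Mul(-89, Pow(108, -1)), Mul(92, Pow(-8, -1))) = Add(Mul(-89, Rational(1, 108)), Mul(92, Rational(-1, 8))) = Add(Rational(-89, 108), Rational(-23, 2)) = Rational(-1331, 108) ≈ -12.324)
I = 3 (I = Add(15, -12) = 3)
Mul(I, j) = Mul(3, Rational(-1331, 108)) = Rational(-1331, 36)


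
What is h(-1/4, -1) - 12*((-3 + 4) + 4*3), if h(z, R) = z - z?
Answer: -156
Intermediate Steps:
h(z, R) = 0
h(-1/4, -1) - 12*((-3 + 4) + 4*3) = 0 - 12*((-3 + 4) + 4*3) = 0 - 12*(1 + 12) = 0 - 12*13 = 0 - 156 = -156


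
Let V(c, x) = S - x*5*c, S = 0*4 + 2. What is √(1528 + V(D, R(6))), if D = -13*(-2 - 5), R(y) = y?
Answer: 20*I*√3 ≈ 34.641*I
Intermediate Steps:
D = 91 (D = -13*(-7) = 91)
S = 2 (S = 0 + 2 = 2)
V(c, x) = 2 - 5*c*x (V(c, x) = 2 - x*5*c = 2 - 5*x*c = 2 - 5*c*x)
√(1528 + V(D, R(6))) = √(1528 + (2 - 5*91*6)) = √(1528 + (2 - 2730)) = √(1528 - 2728) = √(-1200) = 20*I*√3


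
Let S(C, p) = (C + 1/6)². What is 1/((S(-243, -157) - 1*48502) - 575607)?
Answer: -36/20345075 ≈ -1.7695e-6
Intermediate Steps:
S(C, p) = (⅙ + C)² (S(C, p) = (C + ⅙)² = (⅙ + C)²)
1/((S(-243, -157) - 1*48502) - 575607) = 1/(((1 + 6*(-243))²/36 - 1*48502) - 575607) = 1/(((1 - 1458)²/36 - 48502) - 575607) = 1/(((1/36)*(-1457)² - 48502) - 575607) = 1/(((1/36)*2122849 - 48502) - 575607) = 1/((2122849/36 - 48502) - 575607) = 1/(376777/36 - 575607) = 1/(-20345075/36) = -36/20345075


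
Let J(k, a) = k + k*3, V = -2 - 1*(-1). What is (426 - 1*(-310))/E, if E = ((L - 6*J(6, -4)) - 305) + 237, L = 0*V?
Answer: -184/53 ≈ -3.4717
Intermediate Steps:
V = -1 (V = -2 + 1 = -1)
J(k, a) = 4*k (J(k, a) = k + 3*k = 4*k)
L = 0 (L = 0*(-1) = 0)
E = -212 (E = ((0 - 24*6) - 305) + 237 = ((0 - 6*24) - 305) + 237 = ((0 - 144) - 305) + 237 = (-144 - 305) + 237 = -449 + 237 = -212)
(426 - 1*(-310))/E = (426 - 1*(-310))/(-212) = (426 + 310)*(-1/212) = 736*(-1/212) = -184/53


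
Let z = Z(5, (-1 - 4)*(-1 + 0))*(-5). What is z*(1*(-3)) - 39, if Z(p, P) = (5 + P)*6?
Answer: 861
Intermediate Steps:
Z(p, P) = 30 + 6*P
z = -300 (z = (30 + 6*((-1 - 4)*(-1 + 0)))*(-5) = (30 + 6*(-5*(-1)))*(-5) = (30 + 6*5)*(-5) = (30 + 30)*(-5) = 60*(-5) = -300)
z*(1*(-3)) - 39 = -300*(-3) - 39 = 900 - 39 = 861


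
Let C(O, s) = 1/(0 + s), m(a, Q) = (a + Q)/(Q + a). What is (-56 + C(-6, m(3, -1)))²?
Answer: 3025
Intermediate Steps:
m(a, Q) = 1 (m(a, Q) = (Q + a)/(Q + a) = 1)
C(O, s) = 1/s
(-56 + C(-6, m(3, -1)))² = (-56 + 1/1)² = (-56 + 1)² = (-55)² = 3025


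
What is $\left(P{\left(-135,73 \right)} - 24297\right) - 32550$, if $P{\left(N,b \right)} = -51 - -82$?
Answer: $-56816$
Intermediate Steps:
$P{\left(N,b \right)} = 31$ ($P{\left(N,b \right)} = -51 + 82 = 31$)
$\left(P{\left(-135,73 \right)} - 24297\right) - 32550 = \left(31 - 24297\right) - 32550 = -24266 - 32550 = -56816$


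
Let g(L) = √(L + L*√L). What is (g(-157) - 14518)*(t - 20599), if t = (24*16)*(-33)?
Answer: 483028378 - 33271*√(-157 - 157*I*√157) ≈ 4.8203e+8 + 1.0859e+6*I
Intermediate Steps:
t = -12672 (t = 384*(-33) = -12672)
g(L) = √(L + L^(3/2))
(g(-157) - 14518)*(t - 20599) = (√(-157 + (-157)^(3/2)) - 14518)*(-12672 - 20599) = (√(-157 - 157*I*√157) - 14518)*(-33271) = (-14518 + √(-157 - 157*I*√157))*(-33271) = 483028378 - 33271*√(-157 - 157*I*√157)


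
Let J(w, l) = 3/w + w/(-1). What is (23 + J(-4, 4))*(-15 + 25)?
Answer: 525/2 ≈ 262.50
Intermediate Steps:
J(w, l) = -w + 3/w (J(w, l) = 3/w + w*(-1) = 3/w - w = -w + 3/w)
(23 + J(-4, 4))*(-15 + 25) = (23 + (-1*(-4) + 3/(-4)))*(-15 + 25) = (23 + (4 + 3*(-¼)))*10 = (23 + (4 - ¾))*10 = (23 + 13/4)*10 = (105/4)*10 = 525/2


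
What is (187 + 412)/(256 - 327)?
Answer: -599/71 ≈ -8.4366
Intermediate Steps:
(187 + 412)/(256 - 327) = 599/(-71) = 599*(-1/71) = -599/71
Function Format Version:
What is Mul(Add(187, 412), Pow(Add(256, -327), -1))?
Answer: Rational(-599, 71) ≈ -8.4366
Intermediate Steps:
Mul(Add(187, 412), Pow(Add(256, -327), -1)) = Mul(599, Pow(-71, -1)) = Mul(599, Rational(-1, 71)) = Rational(-599, 71)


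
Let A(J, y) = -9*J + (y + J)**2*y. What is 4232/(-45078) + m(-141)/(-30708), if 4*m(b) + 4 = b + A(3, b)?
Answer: 1255537024/57677301 ≈ 21.768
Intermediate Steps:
A(J, y) = -9*J + y*(J + y)**2 (A(J, y) = -9*J + (J + y)**2*y = -9*J + y*(J + y)**2)
m(b) = -31/4 + b/4 + b*(3 + b)**2/4 (m(b) = -1 + (b + (-9*3 + b*(3 + b)**2))/4 = -1 + (b + (-27 + b*(3 + b)**2))/4 = -1 + (-27 + b + b*(3 + b)**2)/4 = -1 + (-27/4 + b/4 + b*(3 + b)**2/4) = -31/4 + b/4 + b*(3 + b)**2/4)
4232/(-45078) + m(-141)/(-30708) = 4232/(-45078) + (-31/4 + (1/4)*(-141) + (1/4)*(-141)*(3 - 141)**2)/(-30708) = 4232*(-1/45078) + (-31/4 - 141/4 + (1/4)*(-141)*(-138)**2)*(-1/30708) = -2116/22539 + (-31/4 - 141/4 + (1/4)*(-141)*19044)*(-1/30708) = -2116/22539 + (-31/4 - 141/4 - 671301)*(-1/30708) = -2116/22539 - 671344*(-1/30708) = -2116/22539 + 167836/7677 = 1255537024/57677301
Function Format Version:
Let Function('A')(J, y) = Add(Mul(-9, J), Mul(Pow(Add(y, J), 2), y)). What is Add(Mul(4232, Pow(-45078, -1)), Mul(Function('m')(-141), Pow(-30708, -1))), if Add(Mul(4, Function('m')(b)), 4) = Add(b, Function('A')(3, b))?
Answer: Rational(1255537024, 57677301) ≈ 21.768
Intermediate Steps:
Function('A')(J, y) = Add(Mul(-9, J), Mul(y, Pow(Add(J, y), 2))) (Function('A')(J, y) = Add(Mul(-9, J), Mul(Pow(Add(J, y), 2), y)) = Add(Mul(-9, J), Mul(y, Pow(Add(J, y), 2))))
Function('m')(b) = Add(Rational(-31, 4), Mul(Rational(1, 4), b), Mul(Rational(1, 4), b, Pow(Add(3, b), 2))) (Function('m')(b) = Add(-1, Mul(Rational(1, 4), Add(b, Add(Mul(-9, 3), Mul(b, Pow(Add(3, b), 2)))))) = Add(-1, Mul(Rational(1, 4), Add(b, Add(-27, Mul(b, Pow(Add(3, b), 2)))))) = Add(-1, Mul(Rational(1, 4), Add(-27, b, Mul(b, Pow(Add(3, b), 2))))) = Add(-1, Add(Rational(-27, 4), Mul(Rational(1, 4), b), Mul(Rational(1, 4), b, Pow(Add(3, b), 2)))) = Add(Rational(-31, 4), Mul(Rational(1, 4), b), Mul(Rational(1, 4), b, Pow(Add(3, b), 2))))
Add(Mul(4232, Pow(-45078, -1)), Mul(Function('m')(-141), Pow(-30708, -1))) = Add(Mul(4232, Pow(-45078, -1)), Mul(Add(Rational(-31, 4), Mul(Rational(1, 4), -141), Mul(Rational(1, 4), -141, Pow(Add(3, -141), 2))), Pow(-30708, -1))) = Add(Mul(4232, Rational(-1, 45078)), Mul(Add(Rational(-31, 4), Rational(-141, 4), Mul(Rational(1, 4), -141, Pow(-138, 2))), Rational(-1, 30708))) = Add(Rational(-2116, 22539), Mul(Add(Rational(-31, 4), Rational(-141, 4), Mul(Rational(1, 4), -141, 19044)), Rational(-1, 30708))) = Add(Rational(-2116, 22539), Mul(Add(Rational(-31, 4), Rational(-141, 4), -671301), Rational(-1, 30708))) = Add(Rational(-2116, 22539), Mul(-671344, Rational(-1, 30708))) = Add(Rational(-2116, 22539), Rational(167836, 7677)) = Rational(1255537024, 57677301)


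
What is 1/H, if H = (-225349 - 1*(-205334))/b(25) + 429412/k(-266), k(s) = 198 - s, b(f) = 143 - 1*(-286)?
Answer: 49764/43732697 ≈ 0.0011379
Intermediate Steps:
b(f) = 429 (b(f) = 143 + 286 = 429)
H = 43732697/49764 (H = (-225349 - 1*(-205334))/429 + 429412/(198 - 1*(-266)) = (-225349 + 205334)*(1/429) + 429412/(198 + 266) = -20015*1/429 + 429412/464 = -20015/429 + 429412*(1/464) = -20015/429 + 107353/116 = 43732697/49764 ≈ 878.80)
1/H = 1/(43732697/49764) = 49764/43732697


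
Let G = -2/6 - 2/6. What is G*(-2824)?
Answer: 5648/3 ≈ 1882.7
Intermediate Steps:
G = -⅔ (G = -2*⅙ - 2*⅙ = -⅓ - ⅓ = -⅔ ≈ -0.66667)
G*(-2824) = -⅔*(-2824) = 5648/3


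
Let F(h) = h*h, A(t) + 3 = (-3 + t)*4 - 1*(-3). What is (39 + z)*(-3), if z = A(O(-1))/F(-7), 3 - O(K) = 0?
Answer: -117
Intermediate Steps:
O(K) = 3 (O(K) = 3 - 1*0 = 3 + 0 = 3)
A(t) = -12 + 4*t (A(t) = -3 + ((-3 + t)*4 - 1*(-3)) = -3 + ((-12 + 4*t) + 3) = -3 + (-9 + 4*t) = -12 + 4*t)
F(h) = h²
z = 0 (z = (-12 + 4*3)/((-7)²) = (-12 + 12)/49 = 0*(1/49) = 0)
(39 + z)*(-3) = (39 + 0)*(-3) = 39*(-3) = -117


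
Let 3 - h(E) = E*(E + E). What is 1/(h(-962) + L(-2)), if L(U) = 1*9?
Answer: -1/1850876 ≈ -5.4028e-7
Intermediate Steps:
h(E) = 3 - 2*E**2 (h(E) = 3 - E*(E + E) = 3 - E*2*E = 3 - 2*E**2)
L(U) = 9
1/(h(-962) + L(-2)) = 1/((3 - 2*(-962)**2) + 9) = 1/((3 - 2*925444) + 9) = 1/((3 - 1850888) + 9) = 1/(-1850885 + 9) = 1/(-1850876) = -1/1850876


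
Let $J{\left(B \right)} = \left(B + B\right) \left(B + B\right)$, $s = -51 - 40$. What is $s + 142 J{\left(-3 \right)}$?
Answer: $5021$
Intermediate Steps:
$s = -91$ ($s = -51 - 40 = -91$)
$J{\left(B \right)} = 4 B^{2}$ ($J{\left(B \right)} = 2 B 2 B = 4 B^{2}$)
$s + 142 J{\left(-3 \right)} = -91 + 142 \cdot 4 \left(-3\right)^{2} = -91 + 142 \cdot 4 \cdot 9 = -91 + 142 \cdot 36 = -91 + 5112 = 5021$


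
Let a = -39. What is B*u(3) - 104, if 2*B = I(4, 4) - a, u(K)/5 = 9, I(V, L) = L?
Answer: 1727/2 ≈ 863.50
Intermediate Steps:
u(K) = 45 (u(K) = 5*9 = 45)
B = 43/2 (B = (4 - 1*(-39))/2 = (4 + 39)/2 = (1/2)*43 = 43/2 ≈ 21.500)
B*u(3) - 104 = (43/2)*45 - 104 = 1935/2 - 104 = 1727/2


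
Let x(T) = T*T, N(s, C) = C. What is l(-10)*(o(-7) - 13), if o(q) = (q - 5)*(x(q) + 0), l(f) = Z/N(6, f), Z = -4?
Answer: -1202/5 ≈ -240.40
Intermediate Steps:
l(f) = -4/f
x(T) = T**2
o(q) = q**2*(-5 + q) (o(q) = (q - 5)*(q**2 + 0) = (-5 + q)*q**2 = q**2*(-5 + q))
l(-10)*(o(-7) - 13) = (-4/(-10))*((-7)**2*(-5 - 7) - 13) = (-4*(-1/10))*(49*(-12) - 13) = 2*(-588 - 13)/5 = (2/5)*(-601) = -1202/5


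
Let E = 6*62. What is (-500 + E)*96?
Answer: -12288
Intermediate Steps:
E = 372
(-500 + E)*96 = (-500 + 372)*96 = -128*96 = -12288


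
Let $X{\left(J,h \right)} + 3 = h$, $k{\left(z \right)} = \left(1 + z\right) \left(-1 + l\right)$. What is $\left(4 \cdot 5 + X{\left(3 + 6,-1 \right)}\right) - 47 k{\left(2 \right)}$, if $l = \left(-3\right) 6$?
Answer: $2695$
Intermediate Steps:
$l = -18$
$k{\left(z \right)} = -19 - 19 z$ ($k{\left(z \right)} = \left(1 + z\right) \left(-1 - 18\right) = \left(1 + z\right) \left(-19\right) = -19 - 19 z$)
$X{\left(J,h \right)} = -3 + h$
$\left(4 \cdot 5 + X{\left(3 + 6,-1 \right)}\right) - 47 k{\left(2 \right)} = \left(4 \cdot 5 - 4\right) - 47 \left(-19 - 38\right) = \left(20 - 4\right) - 47 \left(-19 - 38\right) = 16 - -2679 = 16 + 2679 = 2695$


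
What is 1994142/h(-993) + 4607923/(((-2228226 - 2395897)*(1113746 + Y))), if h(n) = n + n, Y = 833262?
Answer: -2992278030885122801/2980060680888704 ≈ -1004.1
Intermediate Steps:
h(n) = 2*n
1994142/h(-993) + 4607923/(((-2228226 - 2395897)*(1113746 + Y))) = 1994142/((2*(-993))) + 4607923/(((-2228226 - 2395897)*(1113746 + 833262))) = 1994142/(-1986) + 4607923/((-4624123*1947008)) = 1994142*(-1/1986) + 4607923/(-9003204473984) = -332357/331 + 4607923*(-1/9003204473984) = -332357/331 - 4607923/9003204473984 = -2992278030885122801/2980060680888704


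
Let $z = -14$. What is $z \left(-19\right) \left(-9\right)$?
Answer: $-2394$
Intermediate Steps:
$z \left(-19\right) \left(-9\right) = \left(-14\right) \left(-19\right) \left(-9\right) = 266 \left(-9\right) = -2394$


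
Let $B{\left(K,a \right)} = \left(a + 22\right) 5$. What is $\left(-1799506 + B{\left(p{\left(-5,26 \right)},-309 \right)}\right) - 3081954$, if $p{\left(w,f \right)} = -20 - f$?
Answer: $-4882895$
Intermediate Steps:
$B{\left(K,a \right)} = 110 + 5 a$ ($B{\left(K,a \right)} = \left(22 + a\right) 5 = 110 + 5 a$)
$\left(-1799506 + B{\left(p{\left(-5,26 \right)},-309 \right)}\right) - 3081954 = \left(-1799506 + \left(110 + 5 \left(-309\right)\right)\right) - 3081954 = \left(-1799506 + \left(110 - 1545\right)\right) - 3081954 = \left(-1799506 - 1435\right) - 3081954 = -1800941 - 3081954 = -4882895$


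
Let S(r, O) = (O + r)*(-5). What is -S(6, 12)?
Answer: 90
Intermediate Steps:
S(r, O) = -5*O - 5*r
-S(6, 12) = -(-5*12 - 5*6) = -(-60 - 30) = -1*(-90) = 90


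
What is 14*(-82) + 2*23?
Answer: -1102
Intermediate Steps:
14*(-82) + 2*23 = -1148 + 46 = -1102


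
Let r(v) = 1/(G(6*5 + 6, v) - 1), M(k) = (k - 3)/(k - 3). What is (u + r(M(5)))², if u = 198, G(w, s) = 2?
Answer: 39601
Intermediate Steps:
M(k) = 1 (M(k) = (-3 + k)/(-3 + k) = 1)
r(v) = 1 (r(v) = 1/(2 - 1) = 1/1 = 1)
(u + r(M(5)))² = (198 + 1)² = 199² = 39601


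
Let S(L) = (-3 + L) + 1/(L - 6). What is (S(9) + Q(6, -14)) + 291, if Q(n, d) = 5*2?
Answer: 922/3 ≈ 307.33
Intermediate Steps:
Q(n, d) = 10
S(L) = -3 + L + 1/(-6 + L) (S(L) = (-3 + L) + 1/(-6 + L) = -3 + L + 1/(-6 + L))
(S(9) + Q(6, -14)) + 291 = ((19 + 9**2 - 9*9)/(-6 + 9) + 10) + 291 = ((19 + 81 - 81)/3 + 10) + 291 = ((1/3)*19 + 10) + 291 = (19/3 + 10) + 291 = 49/3 + 291 = 922/3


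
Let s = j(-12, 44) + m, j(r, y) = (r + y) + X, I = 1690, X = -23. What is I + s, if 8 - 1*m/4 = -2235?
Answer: 10671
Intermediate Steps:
j(r, y) = -23 + r + y (j(r, y) = (r + y) - 23 = -23 + r + y)
m = 8972 (m = 32 - 4*(-2235) = 32 + 8940 = 8972)
s = 8981 (s = (-23 - 12 + 44) + 8972 = 9 + 8972 = 8981)
I + s = 1690 + 8981 = 10671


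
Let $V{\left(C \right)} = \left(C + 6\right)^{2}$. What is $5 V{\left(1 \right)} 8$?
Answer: $1960$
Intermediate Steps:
$V{\left(C \right)} = \left(6 + C\right)^{2}$
$5 V{\left(1 \right)} 8 = 5 \left(6 + 1\right)^{2} \cdot 8 = 5 \cdot 7^{2} \cdot 8 = 5 \cdot 49 \cdot 8 = 245 \cdot 8 = 1960$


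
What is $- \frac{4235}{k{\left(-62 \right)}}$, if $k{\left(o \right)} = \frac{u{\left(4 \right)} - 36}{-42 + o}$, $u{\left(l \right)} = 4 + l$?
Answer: $-15730$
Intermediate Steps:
$k{\left(o \right)} = - \frac{28}{-42 + o}$ ($k{\left(o \right)} = \frac{\left(4 + 4\right) - 36}{-42 + o} = \frac{8 - 36}{-42 + o} = - \frac{28}{-42 + o}$)
$- \frac{4235}{k{\left(-62 \right)}} = - \frac{4235}{\left(-28\right) \frac{1}{-42 - 62}} = - \frac{4235}{\left(-28\right) \frac{1}{-104}} = - \frac{4235}{\left(-28\right) \left(- \frac{1}{104}\right)} = - \frac{4235}{\frac{7}{26}} = \left(-4235\right) \frac{26}{7} = -15730$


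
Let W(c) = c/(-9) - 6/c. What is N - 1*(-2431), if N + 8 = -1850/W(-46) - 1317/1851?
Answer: 277061754/133889 ≈ 2069.3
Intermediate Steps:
W(c) = -6/c - c/9 (W(c) = c*(-⅑) - 6/c = -c/9 - 6/c = -6/c - c/9)
N = -48422405/133889 (N = -8 + (-1850/(-6/(-46) - ⅑*(-46)) - 1317/1851) = -8 + (-1850/(-6*(-1/46) + 46/9) - 1317*1/1851) = -8 + (-1850/(3/23 + 46/9) - 439/617) = -8 + (-1850/1085/207 - 439/617) = -8 + (-1850*207/1085 - 439/617) = -8 + (-76590/217 - 439/617) = -8 - 47351293/133889 = -48422405/133889 ≈ -361.66)
N - 1*(-2431) = -48422405/133889 - 1*(-2431) = -48422405/133889 + 2431 = 277061754/133889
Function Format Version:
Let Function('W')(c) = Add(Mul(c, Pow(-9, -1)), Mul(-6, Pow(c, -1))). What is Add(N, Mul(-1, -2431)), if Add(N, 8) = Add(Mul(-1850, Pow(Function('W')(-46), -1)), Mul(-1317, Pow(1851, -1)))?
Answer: Rational(277061754, 133889) ≈ 2069.3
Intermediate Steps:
Function('W')(c) = Add(Mul(-6, Pow(c, -1)), Mul(Rational(-1, 9), c)) (Function('W')(c) = Add(Mul(c, Rational(-1, 9)), Mul(-6, Pow(c, -1))) = Add(Mul(Rational(-1, 9), c), Mul(-6, Pow(c, -1))) = Add(Mul(-6, Pow(c, -1)), Mul(Rational(-1, 9), c)))
N = Rational(-48422405, 133889) (N = Add(-8, Add(Mul(-1850, Pow(Add(Mul(-6, Pow(-46, -1)), Mul(Rational(-1, 9), -46)), -1)), Mul(-1317, Pow(1851, -1)))) = Add(-8, Add(Mul(-1850, Pow(Add(Mul(-6, Rational(-1, 46)), Rational(46, 9)), -1)), Mul(-1317, Rational(1, 1851)))) = Add(-8, Add(Mul(-1850, Pow(Add(Rational(3, 23), Rational(46, 9)), -1)), Rational(-439, 617))) = Add(-8, Add(Mul(-1850, Pow(Rational(1085, 207), -1)), Rational(-439, 617))) = Add(-8, Add(Mul(-1850, Rational(207, 1085)), Rational(-439, 617))) = Add(-8, Add(Rational(-76590, 217), Rational(-439, 617))) = Add(-8, Rational(-47351293, 133889)) = Rational(-48422405, 133889) ≈ -361.66)
Add(N, Mul(-1, -2431)) = Add(Rational(-48422405, 133889), Mul(-1, -2431)) = Add(Rational(-48422405, 133889), 2431) = Rational(277061754, 133889)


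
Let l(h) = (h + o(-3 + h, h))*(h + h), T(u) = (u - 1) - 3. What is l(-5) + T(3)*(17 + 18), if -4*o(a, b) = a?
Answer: -5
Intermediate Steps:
o(a, b) = -a/4
T(u) = -4 + u (T(u) = (-1 + u) - 3 = -4 + u)
l(h) = 2*h*(¾ + 3*h/4) (l(h) = (h - (-3 + h)/4)*(h + h) = (h + (¾ - h/4))*(2*h) = (¾ + 3*h/4)*(2*h) = 2*h*(¾ + 3*h/4))
l(-5) + T(3)*(17 + 18) = (3/2)*(-5)*(1 - 5) + (-4 + 3)*(17 + 18) = (3/2)*(-5)*(-4) - 1*35 = 30 - 35 = -5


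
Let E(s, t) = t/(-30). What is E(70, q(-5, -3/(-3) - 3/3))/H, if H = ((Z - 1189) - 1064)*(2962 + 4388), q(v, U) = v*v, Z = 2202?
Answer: 1/449820 ≈ 2.2231e-6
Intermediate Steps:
q(v, U) = v²
E(s, t) = -t/30 (E(s, t) = t*(-1/30) = -t/30)
H = -374850 (H = ((2202 - 1189) - 1064)*(2962 + 4388) = (1013 - 1064)*7350 = -51*7350 = -374850)
E(70, q(-5, -3/(-3) - 3/3))/H = -1/30*(-5)²/(-374850) = -1/30*25*(-1/374850) = -⅚*(-1/374850) = 1/449820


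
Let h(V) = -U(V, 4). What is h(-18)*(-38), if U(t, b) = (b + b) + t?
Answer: -380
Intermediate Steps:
U(t, b) = t + 2*b (U(t, b) = 2*b + t = t + 2*b)
h(V) = -8 - V (h(V) = -(V + 2*4) = -(V + 8) = -(8 + V) = -8 - V)
h(-18)*(-38) = (-8 - 1*(-18))*(-38) = (-8 + 18)*(-38) = 10*(-38) = -380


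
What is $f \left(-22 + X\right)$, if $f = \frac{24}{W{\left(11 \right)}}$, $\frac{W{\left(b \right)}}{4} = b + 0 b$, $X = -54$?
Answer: $- \frac{456}{11} \approx -41.455$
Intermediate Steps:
$W{\left(b \right)} = 4 b$ ($W{\left(b \right)} = 4 \left(b + 0 b\right) = 4 \left(b + 0\right) = 4 b$)
$f = \frac{6}{11}$ ($f = \frac{24}{4 \cdot 11} = \frac{24}{44} = 24 \cdot \frac{1}{44} = \frac{6}{11} \approx 0.54545$)
$f \left(-22 + X\right) = \frac{6 \left(-22 - 54\right)}{11} = \frac{6}{11} \left(-76\right) = - \frac{456}{11}$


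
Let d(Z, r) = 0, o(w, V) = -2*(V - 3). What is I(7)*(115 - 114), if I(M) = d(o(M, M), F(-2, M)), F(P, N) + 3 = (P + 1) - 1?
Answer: 0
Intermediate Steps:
F(P, N) = -3 + P (F(P, N) = -3 + ((P + 1) - 1) = -3 + ((1 + P) - 1) = -3 + P)
o(w, V) = 6 - 2*V (o(w, V) = -2*(-3 + V) = 6 - 2*V)
I(M) = 0
I(7)*(115 - 114) = 0*(115 - 114) = 0*1 = 0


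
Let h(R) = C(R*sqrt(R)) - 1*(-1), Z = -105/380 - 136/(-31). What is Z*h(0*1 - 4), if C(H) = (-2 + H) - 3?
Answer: -9685/589 - 19370*I/589 ≈ -16.443 - 32.886*I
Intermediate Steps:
Z = 9685/2356 (Z = -105*1/380 - 136*(-1/31) = -21/76 + 136/31 = 9685/2356 ≈ 4.1108)
C(H) = -5 + H
h(R) = -4 + R**(3/2) (h(R) = (-5 + R*sqrt(R)) - 1*(-1) = (-5 + R**(3/2)) + 1 = -4 + R**(3/2))
Z*h(0*1 - 4) = 9685*(-4 + (0*1 - 4)**(3/2))/2356 = 9685*(-4 + (0 - 4)**(3/2))/2356 = 9685*(-4 + (-4)**(3/2))/2356 = 9685*(-4 - 8*I)/2356 = -9685/589 - 19370*I/589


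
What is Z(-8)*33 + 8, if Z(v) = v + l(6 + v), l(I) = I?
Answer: -322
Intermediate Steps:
Z(v) = 6 + 2*v (Z(v) = v + (6 + v) = 6 + 2*v)
Z(-8)*33 + 8 = (6 + 2*(-8))*33 + 8 = (6 - 16)*33 + 8 = -10*33 + 8 = -330 + 8 = -322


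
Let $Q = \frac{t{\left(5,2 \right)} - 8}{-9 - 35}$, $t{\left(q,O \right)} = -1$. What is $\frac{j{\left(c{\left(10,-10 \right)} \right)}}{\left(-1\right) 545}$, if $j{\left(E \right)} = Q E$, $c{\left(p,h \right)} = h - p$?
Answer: $\frac{9}{1199} \approx 0.0075063$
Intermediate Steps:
$Q = \frac{9}{44}$ ($Q = \frac{-1 - 8}{-9 - 35} = - \frac{9}{-44} = \left(-9\right) \left(- \frac{1}{44}\right) = \frac{9}{44} \approx 0.20455$)
$j{\left(E \right)} = \frac{9 E}{44}$
$\frac{j{\left(c{\left(10,-10 \right)} \right)}}{\left(-1\right) 545} = \frac{\frac{9}{44} \left(-10 - 10\right)}{\left(-1\right) 545} = \frac{\frac{9}{44} \left(-10 - 10\right)}{-545} = \frac{9}{44} \left(-20\right) \left(- \frac{1}{545}\right) = \left(- \frac{45}{11}\right) \left(- \frac{1}{545}\right) = \frac{9}{1199}$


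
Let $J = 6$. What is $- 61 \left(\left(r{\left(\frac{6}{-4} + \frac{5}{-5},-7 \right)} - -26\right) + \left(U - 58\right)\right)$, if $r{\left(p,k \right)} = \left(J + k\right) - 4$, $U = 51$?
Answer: $-854$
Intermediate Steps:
$r{\left(p,k \right)} = 2 + k$ ($r{\left(p,k \right)} = \left(6 + k\right) - 4 = 2 + k$)
$- 61 \left(\left(r{\left(\frac{6}{-4} + \frac{5}{-5},-7 \right)} - -26\right) + \left(U - 58\right)\right) = - 61 \left(\left(\left(2 - 7\right) - -26\right) + \left(51 - 58\right)\right) = - 61 \left(\left(-5 + 26\right) + \left(51 - 58\right)\right) = - 61 \left(21 - 7\right) = \left(-61\right) 14 = -854$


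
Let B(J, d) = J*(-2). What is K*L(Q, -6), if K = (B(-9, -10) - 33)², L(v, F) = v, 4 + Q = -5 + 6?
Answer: -675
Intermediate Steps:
Q = -3 (Q = -4 + (-5 + 6) = -4 + 1 = -3)
B(J, d) = -2*J
K = 225 (K = (-2*(-9) - 33)² = (18 - 33)² = (-15)² = 225)
K*L(Q, -6) = 225*(-3) = -675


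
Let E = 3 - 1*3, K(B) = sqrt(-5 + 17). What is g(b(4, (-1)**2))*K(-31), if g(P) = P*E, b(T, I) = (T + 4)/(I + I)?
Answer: 0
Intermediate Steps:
K(B) = 2*sqrt(3) (K(B) = sqrt(12) = 2*sqrt(3))
E = 0 (E = 3 - 3 = 0)
b(T, I) = (4 + T)/(2*I) (b(T, I) = (4 + T)/((2*I)) = (4 + T)*(1/(2*I)) = (4 + T)/(2*I))
g(P) = 0 (g(P) = P*0 = 0)
g(b(4, (-1)**2))*K(-31) = 0*(2*sqrt(3)) = 0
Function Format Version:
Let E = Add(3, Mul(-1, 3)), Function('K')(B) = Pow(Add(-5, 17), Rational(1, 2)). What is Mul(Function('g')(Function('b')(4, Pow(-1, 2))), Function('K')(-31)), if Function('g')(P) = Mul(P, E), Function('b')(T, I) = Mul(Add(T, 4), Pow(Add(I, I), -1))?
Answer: 0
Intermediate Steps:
Function('K')(B) = Mul(2, Pow(3, Rational(1, 2))) (Function('K')(B) = Pow(12, Rational(1, 2)) = Mul(2, Pow(3, Rational(1, 2))))
E = 0 (E = Add(3, -3) = 0)
Function('b')(T, I) = Mul(Rational(1, 2), Pow(I, -1), Add(4, T)) (Function('b')(T, I) = Mul(Add(4, T), Pow(Mul(2, I), -1)) = Mul(Add(4, T), Mul(Rational(1, 2), Pow(I, -1))) = Mul(Rational(1, 2), Pow(I, -1), Add(4, T)))
Function('g')(P) = 0 (Function('g')(P) = Mul(P, 0) = 0)
Mul(Function('g')(Function('b')(4, Pow(-1, 2))), Function('K')(-31)) = Mul(0, Mul(2, Pow(3, Rational(1, 2)))) = 0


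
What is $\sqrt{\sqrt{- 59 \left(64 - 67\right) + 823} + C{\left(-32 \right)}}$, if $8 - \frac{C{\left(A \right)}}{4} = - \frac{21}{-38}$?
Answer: $\frac{\sqrt{10754 + 3610 \sqrt{10}}}{19} \approx 7.8366$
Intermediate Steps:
$C{\left(A \right)} = \frac{566}{19}$ ($C{\left(A \right)} = 32 - 4 \left(- \frac{21}{-38}\right) = 32 - 4 \left(\left(-21\right) \left(- \frac{1}{38}\right)\right) = 32 - \frac{42}{19} = \frac{566}{19}$)
$\sqrt{\sqrt{- 59 \left(64 - 67\right) + 823} + C{\left(-32 \right)}} = \sqrt{\sqrt{- 59 \left(64 - 67\right) + 823} + \frac{566}{19}} = \sqrt{\sqrt{\left(-59\right) \left(-3\right) + 823} + \frac{566}{19}} = \sqrt{\sqrt{177 + 823} + \frac{566}{19}} = \sqrt{\sqrt{1000} + \frac{566}{19}} = \sqrt{10 \sqrt{10} + \frac{566}{19}} = \sqrt{\frac{566}{19} + 10 \sqrt{10}}$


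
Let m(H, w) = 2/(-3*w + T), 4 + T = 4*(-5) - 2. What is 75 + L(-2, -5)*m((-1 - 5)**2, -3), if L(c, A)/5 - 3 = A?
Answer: 1295/17 ≈ 76.177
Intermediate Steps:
T = -26 (T = -4 + (4*(-5) - 2) = -4 + (-20 - 2) = -4 - 22 = -26)
L(c, A) = 15 + 5*A
m(H, w) = 2/(-26 - 3*w) (m(H, w) = 2/(-3*w - 26) = 2/(-26 - 3*w))
75 + L(-2, -5)*m((-1 - 5)**2, -3) = 75 + (15 + 5*(-5))*(-2/(26 + 3*(-3))) = 75 + (15 - 25)*(-2/(26 - 9)) = 75 - (-20)/17 = 75 - 10*(-2/17) = 75 + 20/17 = 1295/17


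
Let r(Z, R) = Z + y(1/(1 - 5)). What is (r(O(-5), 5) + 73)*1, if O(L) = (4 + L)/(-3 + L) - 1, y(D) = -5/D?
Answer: 737/8 ≈ 92.125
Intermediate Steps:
O(L) = -1 + (4 + L)/(-3 + L) (O(L) = (4 + L)/(-3 + L) - 1 = -1 + (4 + L)/(-3 + L))
r(Z, R) = 20 + Z (r(Z, R) = Z - 5/(1/(1 - 5)) = Z - 5/(1/(-4)) = Z - 5/(-¼) = Z - 5*(-4) = Z + 20 = 20 + Z)
(r(O(-5), 5) + 73)*1 = ((20 + 7/(-3 - 5)) + 73)*1 = ((20 + 7/(-8)) + 73)*1 = ((20 + 7*(-⅛)) + 73)*1 = ((20 - 7/8) + 73)*1 = (153/8 + 73)*1 = (737/8)*1 = 737/8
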